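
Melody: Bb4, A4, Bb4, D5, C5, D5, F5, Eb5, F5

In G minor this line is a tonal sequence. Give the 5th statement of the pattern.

C6 Bb5 C6

Unit = 3 notes; the statements start on Bb4, D5, F5, moving up a 3rd each time.
Continuing the starts: A5 → C6.
Statement 5 starts on C6 and keeps the same diatonic contour: C6 Bb5 C6.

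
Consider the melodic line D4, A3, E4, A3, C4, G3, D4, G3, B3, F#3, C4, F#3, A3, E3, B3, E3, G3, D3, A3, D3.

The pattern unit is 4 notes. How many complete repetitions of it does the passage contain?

5

20 notes in groups of 4 gives 20/4 = 5 statements.
Starts: D4, C4, B3, A3, G3 — each down a 2nd.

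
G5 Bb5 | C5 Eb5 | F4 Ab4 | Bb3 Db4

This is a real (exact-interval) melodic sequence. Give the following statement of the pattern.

Eb3 Gb3

The 2-note cells begin on G5, C5, F4, Bb3 — each down a 5th from the last.
From Eb3 the exact shape gives Eb3 Gb3.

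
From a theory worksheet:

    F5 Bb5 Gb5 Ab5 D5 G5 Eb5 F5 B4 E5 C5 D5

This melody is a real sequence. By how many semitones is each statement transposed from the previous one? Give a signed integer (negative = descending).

-3

Unit = 4 notes; the statements start on F5, D5, B4, moving down a 3rd each time.
F5 to D5 spans -3 semitones.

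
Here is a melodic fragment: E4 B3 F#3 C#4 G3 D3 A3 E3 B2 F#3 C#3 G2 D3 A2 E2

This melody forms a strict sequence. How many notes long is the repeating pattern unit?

Try groups of 3 (5 cells in 15 notes):
E4 B3 F#3 | C#4 G3 D3 | A3 E3 B2 | F#3 C#3 G2 | D3 A2 E2
That's a consistent down a 3rd shift per cell, and no other grouping gives one.

3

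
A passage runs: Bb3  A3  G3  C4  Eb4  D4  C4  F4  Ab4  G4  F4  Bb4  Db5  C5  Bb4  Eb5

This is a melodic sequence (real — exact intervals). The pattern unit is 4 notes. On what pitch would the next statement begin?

Gb5

The 4-note cells begin on Bb3, Eb4, Ab4, Db5 — each up a 4th from the last.
One more step up a 4th gives Gb5.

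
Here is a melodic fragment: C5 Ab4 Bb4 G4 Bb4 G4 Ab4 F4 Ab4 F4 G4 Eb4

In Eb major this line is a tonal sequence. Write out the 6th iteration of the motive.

The 4-note cells begin on C5, Bb4, Ab4 — each down a 2nd from the last.
Extending down a 2nd: G4 → F4 → Eb4.
From Eb4 the diatonic shape gives Eb4 C4 D4 Bb3.

Eb4 C4 D4 Bb3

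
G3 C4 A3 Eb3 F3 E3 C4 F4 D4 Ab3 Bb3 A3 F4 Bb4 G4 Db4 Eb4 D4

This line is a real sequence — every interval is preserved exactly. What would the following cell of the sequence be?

Bb4 Eb5 C5 Gb4 Ab4 G4

Taking 6-note groups, the heads are G3, C4, F4: the pattern moves up a 4th.
Statement 4 starts on Bb4 and keeps the same exact contour: Bb4 Eb5 C5 Gb4 Ab4 G4.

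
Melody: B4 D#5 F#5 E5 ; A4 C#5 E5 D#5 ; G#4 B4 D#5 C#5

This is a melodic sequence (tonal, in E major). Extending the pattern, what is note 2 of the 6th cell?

The unit is 4 notes. Position-2 pitches of the 3 shown cells: D#5, C#5, B4.
Carrying that down a 2nd forward: A4 → G#4 → F#4.

F#4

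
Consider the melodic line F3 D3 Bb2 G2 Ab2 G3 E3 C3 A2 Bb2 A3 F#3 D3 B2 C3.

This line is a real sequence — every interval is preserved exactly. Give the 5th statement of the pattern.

With a 5-note motive the entries are F3, G3, A3, each up a 2nd from the previous.
Extending up a 2nd: B3 → C#4.
So cell 5 is C#4 A#3 F#3 D#3 E3.

C#4 A#3 F#3 D#3 E3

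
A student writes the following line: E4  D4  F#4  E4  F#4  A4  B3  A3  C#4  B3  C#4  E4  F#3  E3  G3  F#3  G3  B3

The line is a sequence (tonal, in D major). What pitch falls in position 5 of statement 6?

The unit is 6 notes. Position-5 pitches of the 3 shown cells: F#4, C#4, G3.
Extending down a 4th: D3 → A2 → E2.

E2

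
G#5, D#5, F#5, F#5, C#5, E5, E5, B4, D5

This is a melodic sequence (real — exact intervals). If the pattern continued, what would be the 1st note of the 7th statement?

Ab4

Grouping in 3s, the 1st note of each cell is G#5, F#5, E5.
Carrying that down a 2nd forward: D5 → C5 → Bb4 → Ab4.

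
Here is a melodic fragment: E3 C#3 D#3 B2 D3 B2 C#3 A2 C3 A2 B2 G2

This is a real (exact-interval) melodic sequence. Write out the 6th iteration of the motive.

Taking 4-note groups, the heads are E3, D3, C3: the pattern moves down a 2nd.
Continuing the starts: Bb2 → Ab2 → Gb2.
So cell 6 is Gb2 Eb2 F2 Db2.

Gb2 Eb2 F2 Db2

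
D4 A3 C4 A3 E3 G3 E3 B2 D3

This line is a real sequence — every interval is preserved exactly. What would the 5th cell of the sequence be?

The 3-note cells begin on D4, A3, E3 — each down a 4th from the last.
Continuing the starts: B2 → F#2.
So cell 5 is F#2 C#2 E2.

F#2 C#2 E2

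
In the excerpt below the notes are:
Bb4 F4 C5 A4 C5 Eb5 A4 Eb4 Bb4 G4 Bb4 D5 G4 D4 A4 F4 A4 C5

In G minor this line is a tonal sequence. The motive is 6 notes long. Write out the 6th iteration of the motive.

Taking 6-note groups, the heads are Bb4, A4, G4: the pattern moves down a 2nd.
Carrying on: F4 → Eb4 → D4.
From D4 the diatonic shape gives D4 A3 Eb4 C4 Eb4 G4.

D4 A3 Eb4 C4 Eb4 G4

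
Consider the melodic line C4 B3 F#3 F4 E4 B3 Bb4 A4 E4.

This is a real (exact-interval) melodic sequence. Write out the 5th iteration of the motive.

Ab5 G5 D5

With a 3-note motive the entries are C4, F4, Bb4, each up a 4th from the previous.
Continuing the starts: Eb5 → Ab5.
From Ab5 the exact shape gives Ab5 G5 D5.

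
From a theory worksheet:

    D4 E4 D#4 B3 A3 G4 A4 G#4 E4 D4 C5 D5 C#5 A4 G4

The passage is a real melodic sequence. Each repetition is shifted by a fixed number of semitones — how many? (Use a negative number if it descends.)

5

Unit = 5 notes; the statements start on D4, G4, C5, moving up a 4th each time.
D4 to G4 spans +5 semitones.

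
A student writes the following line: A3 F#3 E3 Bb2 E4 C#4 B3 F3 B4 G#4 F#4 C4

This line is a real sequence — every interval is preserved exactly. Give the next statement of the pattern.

Unit = 4 notes; the statements start on A3, E4, B4, moving up a 5th each time.
From F#5 the exact shape gives F#5 D#5 C#5 G4.

F#5 D#5 C#5 G4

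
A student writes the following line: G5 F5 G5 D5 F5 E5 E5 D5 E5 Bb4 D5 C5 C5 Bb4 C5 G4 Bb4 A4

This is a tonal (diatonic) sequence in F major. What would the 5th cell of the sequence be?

The 6-note cells begin on G5, E5, C5 — each down a 3rd from the last.
Continuing the starts: A4 → F4.
Statement 5 starts on F4 and keeps the same diatonic contour: F4 E4 F4 C4 E4 D4.

F4 E4 F4 C4 E4 D4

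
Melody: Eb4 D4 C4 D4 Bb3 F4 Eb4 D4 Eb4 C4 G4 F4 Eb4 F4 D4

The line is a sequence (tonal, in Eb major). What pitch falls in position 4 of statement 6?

The unit is 5 notes. Position-4 pitches of the 3 shown cells: D4, Eb4, F4.
Each moves up a 2nd. Continuing: G4 → Ab4 → Bb4.

Bb4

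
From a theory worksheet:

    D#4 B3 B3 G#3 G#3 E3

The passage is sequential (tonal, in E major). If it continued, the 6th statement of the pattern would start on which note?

With a 2-note motive the entries are D#4, B3, G#3, each down a 3rd from the previous.
Extending the heads down a 3rd: E3 → C#3 → A2.

A2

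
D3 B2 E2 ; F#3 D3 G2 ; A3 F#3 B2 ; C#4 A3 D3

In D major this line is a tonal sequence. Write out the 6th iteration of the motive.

Taking 3-note groups, the heads are D3, F#3, A3, C#4: the pattern moves up a 3rd.
Carrying on: E4 → G4.
From G4 the diatonic shape gives G4 E4 A3.

G4 E4 A3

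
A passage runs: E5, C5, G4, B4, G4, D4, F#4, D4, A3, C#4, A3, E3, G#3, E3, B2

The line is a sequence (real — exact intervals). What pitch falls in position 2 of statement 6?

With 3-note cells, note 2 of each statement runs C5, G4, D4, A3, E3.
One more down a 4th gives B2.

B2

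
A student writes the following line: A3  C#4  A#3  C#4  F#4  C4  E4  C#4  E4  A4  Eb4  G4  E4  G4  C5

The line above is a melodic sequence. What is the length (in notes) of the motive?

There are 15 notes; a 5-note unit gives 3 cells:
A3 C#4 A#3 C#4 F#4 | C4 E4 C#4 E4 A4 | Eb4 G4 E4 G4 C5
That's a consistent up a 3rd shift per cell, and no other grouping gives one.

5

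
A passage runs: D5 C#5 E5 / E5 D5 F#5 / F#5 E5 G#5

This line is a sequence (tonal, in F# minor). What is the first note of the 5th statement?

A5

Taking 3-note groups, the heads are D5, E5, F#5: the pattern moves up a 2nd.
Extending the heads up a 2nd: G#5 → A5.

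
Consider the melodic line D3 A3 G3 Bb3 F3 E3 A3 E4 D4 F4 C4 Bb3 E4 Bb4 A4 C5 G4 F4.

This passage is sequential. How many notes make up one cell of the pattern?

6

Try groups of 6 (3 cells in 18 notes):
D3 A3 G3 Bb3 F3 E3 | A3 E4 D4 F4 C4 Bb3 | E4 Bb4 A4 C5 G4 F4
Each cell is the previous one up a 5th — so the unit is 6 notes.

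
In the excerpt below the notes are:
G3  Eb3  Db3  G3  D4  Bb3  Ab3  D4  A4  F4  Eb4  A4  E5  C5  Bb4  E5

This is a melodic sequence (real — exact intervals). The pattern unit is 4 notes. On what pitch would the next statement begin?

B5

Taking 4-note groups, the heads are G3, D4, A4, E5: the pattern moves up a 5th.
The next head, up a 5th from E5, is B5.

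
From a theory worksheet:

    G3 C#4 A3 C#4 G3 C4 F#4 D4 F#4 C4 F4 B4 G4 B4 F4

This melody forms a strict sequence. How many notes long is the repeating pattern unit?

15 notes total. Splitting into 3 groups of 5:
G3 C#4 A3 C#4 G3 | C4 F#4 D4 F#4 C4 | F4 B4 G4 B4 F4
Every group is a transposition up a 4th of the one before; no shorter unit works.

5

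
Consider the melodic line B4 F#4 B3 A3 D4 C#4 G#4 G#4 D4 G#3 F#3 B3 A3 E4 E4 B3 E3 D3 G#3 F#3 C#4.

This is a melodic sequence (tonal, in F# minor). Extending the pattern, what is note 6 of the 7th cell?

E2

The unit is 7 notes. Position-6 pitches of the 3 shown cells: C#4, A3, F#3.
Carrying that down a 3rd forward: D3 → B2 → G#2 → E2.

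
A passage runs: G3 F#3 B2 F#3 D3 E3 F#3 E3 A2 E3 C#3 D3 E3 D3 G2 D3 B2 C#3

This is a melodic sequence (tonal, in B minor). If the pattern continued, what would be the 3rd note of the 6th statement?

With 6-note cells, note 3 of each statement runs B2, A2, G2.
Extending down a 2nd: F#2 → E2 → D2.

D2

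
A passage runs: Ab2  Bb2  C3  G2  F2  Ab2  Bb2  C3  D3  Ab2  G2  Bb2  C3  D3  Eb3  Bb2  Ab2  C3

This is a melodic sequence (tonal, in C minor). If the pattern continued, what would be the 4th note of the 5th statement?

Grouping in 6s, the 4th note of each cell is G2, Ab2, Bb2.
Extending up a 2nd: C3 → D3.

D3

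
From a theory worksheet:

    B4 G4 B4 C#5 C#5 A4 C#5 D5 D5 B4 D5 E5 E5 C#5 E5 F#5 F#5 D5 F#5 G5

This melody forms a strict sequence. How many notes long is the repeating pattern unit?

4

20 notes total. Splitting into 5 groups of 4:
B4 G4 B4 C#5 | C#5 A4 C#5 D5 | D5 B4 D5 E5 | E5 C#5 E5 F#5 | F#5 D5 F#5 G5
That's a consistent up a 2nd shift per cell, and no other grouping gives one.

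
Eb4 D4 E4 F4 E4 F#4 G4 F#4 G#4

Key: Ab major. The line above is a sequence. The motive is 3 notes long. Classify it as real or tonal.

Each cell has the same semitone pattern (-1, 2) — intervals are preserved exactly.
And D4 lies outside Ab major, so the sequence is real rather than tonal.

real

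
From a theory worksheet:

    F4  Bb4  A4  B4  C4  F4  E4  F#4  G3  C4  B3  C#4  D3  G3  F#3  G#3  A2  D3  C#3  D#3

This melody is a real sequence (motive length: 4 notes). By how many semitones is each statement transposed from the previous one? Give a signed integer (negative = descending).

-5

The 4-note cells begin on F4, C4, G3, D3, A2 — each down a 4th from the last.
F4 to C4 spans -5 semitones.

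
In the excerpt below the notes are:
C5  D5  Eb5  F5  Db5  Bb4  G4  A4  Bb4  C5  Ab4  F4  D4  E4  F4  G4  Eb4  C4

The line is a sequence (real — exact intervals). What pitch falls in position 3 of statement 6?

The unit is 6 notes. Position-3 pitches of the 3 shown cells: Eb5, Bb4, F4.
Extending down a 4th: C4 → G3 → D3.

D3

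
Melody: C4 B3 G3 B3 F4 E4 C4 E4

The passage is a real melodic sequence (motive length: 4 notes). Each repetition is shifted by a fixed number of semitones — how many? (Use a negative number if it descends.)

Unit = 4 notes; the statements start on C4, F4, moving up a 4th each time.
C4→F4 is 65 − 60 = 5 semitones.

5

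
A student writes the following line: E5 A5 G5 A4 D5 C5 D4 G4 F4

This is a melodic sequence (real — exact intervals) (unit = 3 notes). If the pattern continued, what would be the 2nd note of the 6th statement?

Bb2

The unit is 3 notes. Position-2 pitches of the 3 shown cells: A5, D5, G4.
Extending down a 5th: C4 → F3 → Bb2.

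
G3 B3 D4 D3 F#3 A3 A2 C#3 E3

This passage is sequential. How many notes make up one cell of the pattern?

There are 9 notes; a 3-note unit gives 3 cells:
G3 B3 D4 | D3 F#3 A3 | A2 C#3 E3
Every group is a transposition down a 4th of the one before; no shorter unit works.

3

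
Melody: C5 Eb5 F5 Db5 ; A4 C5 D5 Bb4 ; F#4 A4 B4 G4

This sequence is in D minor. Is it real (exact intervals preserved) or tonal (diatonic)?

Each cell has the same semitone pattern (3, 2, -4) — intervals are preserved exactly.
And Eb5 lies outside D minor, so the sequence is real rather than tonal.

real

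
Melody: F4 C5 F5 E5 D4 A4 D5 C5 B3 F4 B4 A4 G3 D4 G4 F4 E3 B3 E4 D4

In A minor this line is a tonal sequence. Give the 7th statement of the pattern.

A2 E3 A3 G3

With a 4-note motive the entries are F4, D4, B3, G3, E3, each down a 3rd from the previous.
Carrying on: C3 → A2.
Statement 7 starts on A2 and keeps the same diatonic contour: A2 E3 A3 G3.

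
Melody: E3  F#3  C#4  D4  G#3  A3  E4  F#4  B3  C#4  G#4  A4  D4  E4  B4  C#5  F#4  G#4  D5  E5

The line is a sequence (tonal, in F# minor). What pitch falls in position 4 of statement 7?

With 4-note cells, note 4 of each statement runs D4, F#4, A4, C#5, E5.
Each moves up a 3rd. Continuing: G#5 → B5.

B5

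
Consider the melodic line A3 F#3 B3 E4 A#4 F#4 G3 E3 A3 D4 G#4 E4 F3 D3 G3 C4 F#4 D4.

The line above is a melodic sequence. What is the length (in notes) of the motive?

18 notes total. Splitting into 3 groups of 6:
A3 F#3 B3 E4 A#4 F#4 | G3 E3 A3 D4 G#4 E4 | F3 D3 G3 C4 F#4 D4
That's a consistent down a 2nd shift per cell, and no other grouping gives one.

6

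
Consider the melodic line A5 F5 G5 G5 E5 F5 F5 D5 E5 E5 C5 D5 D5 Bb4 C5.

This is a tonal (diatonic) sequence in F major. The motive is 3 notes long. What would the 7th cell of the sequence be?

Bb4 G4 A4

Taking 3-note groups, the heads are A5, G5, F5, E5, D5: the pattern moves down a 2nd.
Carrying on: C5 → Bb4.
So cell 7 is Bb4 G4 A4.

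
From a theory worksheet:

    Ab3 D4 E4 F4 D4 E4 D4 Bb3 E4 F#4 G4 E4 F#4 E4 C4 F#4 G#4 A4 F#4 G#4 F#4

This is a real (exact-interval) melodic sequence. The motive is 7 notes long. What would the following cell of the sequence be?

Unit = 7 notes; the statements start on Ab3, Bb3, C4, moving up a 2nd each time.
Statement 4 starts on D4 and keeps the same exact contour: D4 G#4 A#4 B4 G#4 A#4 G#4.

D4 G#4 A#4 B4 G#4 A#4 G#4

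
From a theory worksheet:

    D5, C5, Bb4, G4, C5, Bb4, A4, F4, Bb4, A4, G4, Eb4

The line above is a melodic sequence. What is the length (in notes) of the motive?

Try groups of 4 (3 cells in 12 notes):
D5 C5 Bb4 G4 | C5 Bb4 A4 F4 | Bb4 A4 G4 Eb4
Every group is a transposition down a 2nd of the one before; no shorter unit works.

4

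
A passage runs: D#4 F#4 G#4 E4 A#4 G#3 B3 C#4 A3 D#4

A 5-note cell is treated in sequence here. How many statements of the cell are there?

2

10 notes in groups of 5 gives 10/5 = 2 statements.
Starts: D#4, G#3 — each down a 5th.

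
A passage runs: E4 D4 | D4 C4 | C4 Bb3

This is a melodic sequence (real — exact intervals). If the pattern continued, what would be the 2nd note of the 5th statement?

The unit is 2 notes. Position-2 pitches of the 3 shown cells: D4, C4, Bb3.
Carrying that down a 2nd forward: Ab3 → Gb3.

Gb3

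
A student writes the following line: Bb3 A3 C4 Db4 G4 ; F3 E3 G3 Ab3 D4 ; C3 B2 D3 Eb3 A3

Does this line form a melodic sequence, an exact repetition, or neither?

sequence

Each 5-note cell is the previous one transposed down a 4th.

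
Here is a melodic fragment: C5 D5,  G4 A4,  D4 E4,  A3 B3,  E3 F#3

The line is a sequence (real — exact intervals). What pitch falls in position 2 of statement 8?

Grouping in 2s, the 2nd note of each cell is D5, A4, E4, B3, F#3.
Each moves down a 4th. Continuing: C#3 → G#2 → D#2.

D#2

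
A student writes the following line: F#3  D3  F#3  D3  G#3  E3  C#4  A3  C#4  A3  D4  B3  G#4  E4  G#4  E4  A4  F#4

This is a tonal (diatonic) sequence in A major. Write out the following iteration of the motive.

With a 6-note motive the entries are F#3, C#4, G#4, each up a 5th from the previous.
Statement 4 starts on D5 and keeps the same diatonic contour: D5 B4 D5 B4 E5 C#5.

D5 B4 D5 B4 E5 C#5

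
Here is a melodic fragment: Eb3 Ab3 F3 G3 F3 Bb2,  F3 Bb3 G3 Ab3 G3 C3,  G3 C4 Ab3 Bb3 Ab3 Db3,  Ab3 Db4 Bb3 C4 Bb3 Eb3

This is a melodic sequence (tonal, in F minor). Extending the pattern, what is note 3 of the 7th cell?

With 6-note cells, note 3 of each statement runs F3, G3, Ab3, Bb3.
Carrying that up a 2nd forward: C4 → Db4 → Eb4.

Eb4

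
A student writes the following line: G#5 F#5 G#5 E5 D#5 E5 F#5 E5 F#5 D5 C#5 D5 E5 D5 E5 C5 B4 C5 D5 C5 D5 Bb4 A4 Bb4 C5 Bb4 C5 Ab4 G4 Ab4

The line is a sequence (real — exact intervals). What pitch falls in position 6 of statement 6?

Gb4

With 6-note cells, note 6 of each statement runs E5, D5, C5, Bb4, Ab4.
From Ab4, down a 2nd gives Gb4.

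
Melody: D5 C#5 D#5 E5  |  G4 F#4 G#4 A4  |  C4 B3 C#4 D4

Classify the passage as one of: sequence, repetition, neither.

sequence

Each 4-note cell is the previous one transposed down a 5th.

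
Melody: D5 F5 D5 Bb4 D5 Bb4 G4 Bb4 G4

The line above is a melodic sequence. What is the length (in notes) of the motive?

Try groups of 3 (3 cells in 9 notes):
D5 F5 D5 | Bb4 D5 Bb4 | G4 Bb4 G4
That's a consistent down a 3rd shift per cell, and no other grouping gives one.

3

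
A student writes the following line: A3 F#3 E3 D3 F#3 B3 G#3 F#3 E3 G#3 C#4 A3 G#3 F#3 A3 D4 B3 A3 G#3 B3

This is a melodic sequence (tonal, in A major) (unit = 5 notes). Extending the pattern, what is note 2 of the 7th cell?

The unit is 5 notes. Position-2 pitches of the 4 shown cells: F#3, G#3, A3, B3.
Each moves up a 2nd. Continuing: C#4 → D4 → E4.

E4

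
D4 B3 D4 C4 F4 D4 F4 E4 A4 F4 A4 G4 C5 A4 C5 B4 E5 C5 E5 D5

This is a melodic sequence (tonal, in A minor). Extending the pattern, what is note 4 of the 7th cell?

The unit is 4 notes. Position-4 pitches of the 5 shown cells: C4, E4, G4, B4, D5.
Each moves up a 3rd. Continuing: F5 → A5.

A5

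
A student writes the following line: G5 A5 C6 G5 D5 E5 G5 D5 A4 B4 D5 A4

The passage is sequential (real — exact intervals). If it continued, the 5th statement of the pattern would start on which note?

B3

The 4-note cells begin on G5, D5, A4 — each down a 4th from the last.
Extending the heads down a 4th: E4 → B3.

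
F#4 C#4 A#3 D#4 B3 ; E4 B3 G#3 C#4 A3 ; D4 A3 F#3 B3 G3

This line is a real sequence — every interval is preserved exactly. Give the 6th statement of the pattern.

With a 5-note motive the entries are F#4, E4, D4, each down a 2nd from the previous.
Extending down a 2nd: C4 → Bb3 → Ab3.
So cell 6 is Ab3 Eb3 C3 F3 Db3.

Ab3 Eb3 C3 F3 Db3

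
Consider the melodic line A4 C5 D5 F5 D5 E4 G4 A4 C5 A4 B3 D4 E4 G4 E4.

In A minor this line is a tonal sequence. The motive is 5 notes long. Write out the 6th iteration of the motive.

Unit = 5 notes; the statements start on A4, E4, B3, moving down a 4th each time.
Continuing the starts: F3 → C3 → G2.
From G2 the diatonic shape gives G2 B2 C3 E3 C3.

G2 B2 C3 E3 C3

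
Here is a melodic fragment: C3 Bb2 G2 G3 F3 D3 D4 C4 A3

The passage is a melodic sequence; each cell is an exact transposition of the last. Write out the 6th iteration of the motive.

With a 3-note motive the entries are C3, G3, D4, each up a 5th from the previous.
Extending up a 5th: A4 → E5 → B5.
Statement 6 starts on B5 and keeps the same exact contour: B5 A5 F#5.

B5 A5 F#5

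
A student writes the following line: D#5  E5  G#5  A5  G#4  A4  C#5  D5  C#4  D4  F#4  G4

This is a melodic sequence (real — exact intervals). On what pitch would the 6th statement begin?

E2

With a 4-note motive the entries are D#5, G#4, C#4, each down a 5th from the previous.
Extending the heads down a 5th: F#3 → B2 → E2.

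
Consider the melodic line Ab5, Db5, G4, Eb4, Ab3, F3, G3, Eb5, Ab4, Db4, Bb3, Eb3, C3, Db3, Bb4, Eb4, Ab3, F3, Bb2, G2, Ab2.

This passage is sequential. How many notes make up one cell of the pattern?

7

21 notes total. Splitting into 3 groups of 7:
Ab5 Db5 G4 Eb4 Ab3 F3 G3 | Eb5 Ab4 Db4 Bb3 Eb3 C3 Db3 | Bb4 Eb4 Ab3 F3 Bb2 G2 Ab2
Each cell is the previous one down a 4th — so the unit is 7 notes.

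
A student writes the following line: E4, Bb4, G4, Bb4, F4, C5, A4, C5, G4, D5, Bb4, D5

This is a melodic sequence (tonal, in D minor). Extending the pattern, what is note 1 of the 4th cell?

With 4-note cells, note 1 of each statement runs E4, F4, G4.
One more up a 2nd gives A4.

A4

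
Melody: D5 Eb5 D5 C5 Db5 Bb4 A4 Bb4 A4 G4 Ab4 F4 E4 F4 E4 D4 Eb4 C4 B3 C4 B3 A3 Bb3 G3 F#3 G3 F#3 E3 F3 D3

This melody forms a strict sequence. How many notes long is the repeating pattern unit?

30 notes total. Splitting into 5 groups of 6:
D5 Eb5 D5 C5 Db5 Bb4 | A4 Bb4 A4 G4 Ab4 F4 | E4 F4 E4 D4 Eb4 C4 | B3 C4 B3 A3 Bb3 G3 | F#3 G3 F#3 E3 F3 D3
Each cell is the previous one down a 4th — so the unit is 6 notes.

6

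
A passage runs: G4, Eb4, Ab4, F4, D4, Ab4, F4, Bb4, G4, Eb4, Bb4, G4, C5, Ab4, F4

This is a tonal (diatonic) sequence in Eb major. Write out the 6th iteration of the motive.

Eb5 C5 F5 D5 Bb4

Unit = 5 notes; the statements start on G4, Ab4, Bb4, moving up a 2nd each time.
Extending up a 2nd: C5 → D5 → Eb5.
From Eb5 the diatonic shape gives Eb5 C5 F5 D5 Bb4.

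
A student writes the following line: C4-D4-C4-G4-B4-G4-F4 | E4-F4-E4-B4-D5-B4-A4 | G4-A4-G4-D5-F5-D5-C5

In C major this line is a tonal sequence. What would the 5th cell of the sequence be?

D5 E5 D5 A5 C6 A5 G5

Taking 7-note groups, the heads are C4, E4, G4: the pattern moves up a 3rd.
Carrying on: B4 → D5.
From D5 the diatonic shape gives D5 E5 D5 A5 C6 A5 G5.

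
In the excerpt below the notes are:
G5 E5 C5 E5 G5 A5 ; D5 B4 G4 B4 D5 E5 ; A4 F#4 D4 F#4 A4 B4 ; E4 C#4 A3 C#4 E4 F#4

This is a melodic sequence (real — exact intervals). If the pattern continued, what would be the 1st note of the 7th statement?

C#3

Grouping in 6s, the 1st note of each cell is G5, D5, A4, E4.
Each moves down a 4th. Continuing: B3 → F#3 → C#3.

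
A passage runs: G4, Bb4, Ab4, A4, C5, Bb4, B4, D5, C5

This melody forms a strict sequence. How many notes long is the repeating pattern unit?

Try groups of 3 (3 cells in 9 notes):
G4 Bb4 Ab4 | A4 C5 Bb4 | B4 D5 C5
Each cell is the previous one up a 2nd — so the unit is 3 notes.

3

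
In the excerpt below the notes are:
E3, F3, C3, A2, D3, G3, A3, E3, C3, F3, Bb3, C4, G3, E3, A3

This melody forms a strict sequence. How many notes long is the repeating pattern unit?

Try groups of 5 (3 cells in 15 notes):
E3 F3 C3 A2 D3 | G3 A3 E3 C3 F3 | Bb3 C4 G3 E3 A3
Every group is a transposition up a 3rd of the one before; no shorter unit works.

5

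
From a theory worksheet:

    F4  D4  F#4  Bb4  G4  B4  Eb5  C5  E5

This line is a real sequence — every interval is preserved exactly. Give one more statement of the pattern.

Unit = 3 notes; the statements start on F4, Bb4, Eb5, moving up a 4th each time.
Statement 4 starts on Ab5 and keeps the same exact contour: Ab5 F5 A5.

Ab5 F5 A5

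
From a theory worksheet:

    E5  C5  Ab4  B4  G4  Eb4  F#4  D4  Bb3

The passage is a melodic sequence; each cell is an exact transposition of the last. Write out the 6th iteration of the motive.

Unit = 3 notes; the statements start on E5, B4, F#4, moving down a 4th each time.
Extending down a 4th: C#4 → G#3 → D#3.
From D#3 the exact shape gives D#3 B2 G2.

D#3 B2 G2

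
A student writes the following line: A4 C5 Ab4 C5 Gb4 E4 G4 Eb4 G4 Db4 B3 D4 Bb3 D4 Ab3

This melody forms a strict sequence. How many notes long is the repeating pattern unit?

There are 15 notes; a 5-note unit gives 3 cells:
A4 C5 Ab4 C5 Gb4 | E4 G4 Eb4 G4 Db4 | B3 D4 Bb3 D4 Ab3
Every group is a transposition down a 4th of the one before; no shorter unit works.

5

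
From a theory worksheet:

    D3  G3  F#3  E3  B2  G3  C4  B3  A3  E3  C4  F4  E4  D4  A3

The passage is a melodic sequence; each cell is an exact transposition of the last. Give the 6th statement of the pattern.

Eb5 Ab5 G5 F5 C5

Taking 5-note groups, the heads are D3, G3, C4: the pattern moves up a 4th.
Extending up a 4th: F4 → Bb4 → Eb5.
From Eb5 the exact shape gives Eb5 Ab5 G5 F5 C5.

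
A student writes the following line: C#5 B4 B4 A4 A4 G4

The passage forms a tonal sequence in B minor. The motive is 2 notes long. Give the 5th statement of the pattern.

Taking 2-note groups, the heads are C#5, B4, A4: the pattern moves down a 2nd.
Carrying on: G4 → F#4.
Statement 5 starts on F#4 and keeps the same diatonic contour: F#4 E4.

F#4 E4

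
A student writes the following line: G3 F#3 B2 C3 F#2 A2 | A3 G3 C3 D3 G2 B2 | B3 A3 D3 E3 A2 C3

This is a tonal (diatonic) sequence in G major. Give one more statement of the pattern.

The 6-note cells begin on G3, A3, B3 — each up a 2nd from the last.
Statement 4 starts on C4 and keeps the same diatonic contour: C4 B3 E3 F#3 B2 D3.

C4 B3 E3 F#3 B2 D3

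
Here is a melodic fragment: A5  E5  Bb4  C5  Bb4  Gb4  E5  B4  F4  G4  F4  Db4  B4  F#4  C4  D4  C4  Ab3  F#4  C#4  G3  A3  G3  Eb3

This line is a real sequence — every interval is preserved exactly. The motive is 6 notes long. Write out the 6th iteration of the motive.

G#3 D#3 A2 B2 A2 F2

The 6-note cells begin on A5, E5, B4, F#4 — each down a 4th from the last.
Continuing the starts: C#4 → G#3.
Statement 6 starts on G#3 and keeps the same exact contour: G#3 D#3 A2 B2 A2 F2.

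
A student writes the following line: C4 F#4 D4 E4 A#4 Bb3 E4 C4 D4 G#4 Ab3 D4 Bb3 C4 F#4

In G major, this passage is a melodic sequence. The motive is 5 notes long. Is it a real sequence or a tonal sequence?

Each cell has the same semitone pattern (6, -4, 2, 6) — intervals are preserved exactly.
And A#4 lies outside G major, so the sequence is real rather than tonal.

real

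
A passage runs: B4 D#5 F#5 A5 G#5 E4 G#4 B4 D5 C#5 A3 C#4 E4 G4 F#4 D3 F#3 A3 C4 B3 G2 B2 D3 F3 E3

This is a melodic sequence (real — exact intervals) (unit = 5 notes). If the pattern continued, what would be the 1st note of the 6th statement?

With 5-note cells, note 1 of each statement runs B4, E4, A3, D3, G2.
From G2, down a 5th gives C2.

C2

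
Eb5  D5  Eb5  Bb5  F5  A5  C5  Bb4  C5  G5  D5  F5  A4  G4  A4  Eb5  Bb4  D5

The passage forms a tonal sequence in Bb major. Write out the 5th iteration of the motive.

With a 6-note motive the entries are Eb5, C5, A4, each down a 3rd from the previous.
Continuing the starts: F4 → D4.
So cell 5 is D4 C4 D4 A4 Eb4 G4.

D4 C4 D4 A4 Eb4 G4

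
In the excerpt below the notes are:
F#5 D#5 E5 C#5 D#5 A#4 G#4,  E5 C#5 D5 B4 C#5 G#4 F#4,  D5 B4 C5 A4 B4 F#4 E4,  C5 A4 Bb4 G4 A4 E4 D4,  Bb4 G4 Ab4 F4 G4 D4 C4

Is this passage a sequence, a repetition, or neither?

sequence

Each 7-note cell is the previous one transposed down a 2nd.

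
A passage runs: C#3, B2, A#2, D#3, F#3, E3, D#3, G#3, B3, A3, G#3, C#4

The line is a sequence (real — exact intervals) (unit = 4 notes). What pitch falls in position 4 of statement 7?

The unit is 4 notes. Position-4 pitches of the 3 shown cells: D#3, G#3, C#4.
Each moves up a 4th. Continuing: F#4 → B4 → E5 → A5.

A5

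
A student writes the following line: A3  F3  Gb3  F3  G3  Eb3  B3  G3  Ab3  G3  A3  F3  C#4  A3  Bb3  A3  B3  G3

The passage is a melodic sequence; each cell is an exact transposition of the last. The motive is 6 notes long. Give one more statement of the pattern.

Unit = 6 notes; the statements start on A3, B3, C#4, moving up a 2nd each time.
From D#4 the exact shape gives D#4 B3 C4 B3 C#4 A3.

D#4 B3 C4 B3 C#4 A3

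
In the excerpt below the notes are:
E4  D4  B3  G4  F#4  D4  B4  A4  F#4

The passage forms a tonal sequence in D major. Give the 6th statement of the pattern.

The 3-note cells begin on E4, G4, B4 — each up a 3rd from the last.
Carrying on: D5 → F#5 → A5.
So cell 6 is A5 G5 E5.

A5 G5 E5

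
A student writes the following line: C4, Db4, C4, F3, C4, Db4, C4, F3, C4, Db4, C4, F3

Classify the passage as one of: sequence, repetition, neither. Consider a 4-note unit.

repetition

Each 4-note cell is identical (C4 Db4 C4 F3), restated at the same pitch.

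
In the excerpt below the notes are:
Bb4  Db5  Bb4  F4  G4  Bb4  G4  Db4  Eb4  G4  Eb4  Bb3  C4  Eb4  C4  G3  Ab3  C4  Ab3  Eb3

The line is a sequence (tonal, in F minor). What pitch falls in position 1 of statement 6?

With 4-note cells, note 1 of each statement runs Bb4, G4, Eb4, C4, Ab3.
From Ab3, down a 3rd gives F3.

F3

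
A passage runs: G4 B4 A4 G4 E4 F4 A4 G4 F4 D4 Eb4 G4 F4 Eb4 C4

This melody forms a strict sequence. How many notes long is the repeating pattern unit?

Try groups of 5 (3 cells in 15 notes):
G4 B4 A4 G4 E4 | F4 A4 G4 F4 D4 | Eb4 G4 F4 Eb4 C4
Each cell is the previous one down a 2nd — so the unit is 5 notes.

5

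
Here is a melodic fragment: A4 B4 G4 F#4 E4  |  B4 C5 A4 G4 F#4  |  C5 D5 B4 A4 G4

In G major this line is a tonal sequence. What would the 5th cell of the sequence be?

Taking 5-note groups, the heads are A4, B4, C5: the pattern moves up a 2nd.
Continuing the starts: D5 → E5.
Statement 5 starts on E5 and keeps the same diatonic contour: E5 F#5 D5 C5 B4.

E5 F#5 D5 C5 B4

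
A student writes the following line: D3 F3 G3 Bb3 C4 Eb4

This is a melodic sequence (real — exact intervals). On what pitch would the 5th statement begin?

Bb4

With a 2-note motive the entries are D3, G3, C4, each up a 4th from the previous.
Extending the heads up a 4th: F4 → Bb4.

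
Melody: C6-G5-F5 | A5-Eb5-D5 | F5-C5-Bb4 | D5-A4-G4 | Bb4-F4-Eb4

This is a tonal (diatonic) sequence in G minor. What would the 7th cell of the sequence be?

Eb4 Bb3 A3

The 3-note cells begin on C6, A5, F5, D5, Bb4 — each down a 3rd from the last.
Extending down a 3rd: G4 → Eb4.
From Eb4 the diatonic shape gives Eb4 Bb3 A3.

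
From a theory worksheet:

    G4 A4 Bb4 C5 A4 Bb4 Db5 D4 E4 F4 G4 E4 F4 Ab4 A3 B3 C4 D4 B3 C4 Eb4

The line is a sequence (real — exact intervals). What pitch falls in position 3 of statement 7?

E2

The unit is 7 notes. Position-3 pitches of the 3 shown cells: Bb4, F4, C4.
Carrying that down a 4th forward: G3 → D3 → A2 → E2.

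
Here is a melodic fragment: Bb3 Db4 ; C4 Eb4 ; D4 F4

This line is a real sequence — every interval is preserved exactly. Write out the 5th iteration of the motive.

Unit = 2 notes; the statements start on Bb3, C4, D4, moving up a 2nd each time.
Continuing the starts: E4 → F#4.
From F#4 the exact shape gives F#4 A4.

F#4 A4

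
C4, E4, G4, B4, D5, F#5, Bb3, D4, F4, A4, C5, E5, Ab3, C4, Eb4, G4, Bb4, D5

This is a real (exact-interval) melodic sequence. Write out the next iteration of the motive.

Taking 6-note groups, the heads are C4, Bb3, Ab3: the pattern moves down a 2nd.
So cell 4 is Gb3 Bb3 Db4 F4 Ab4 C5.

Gb3 Bb3 Db4 F4 Ab4 C5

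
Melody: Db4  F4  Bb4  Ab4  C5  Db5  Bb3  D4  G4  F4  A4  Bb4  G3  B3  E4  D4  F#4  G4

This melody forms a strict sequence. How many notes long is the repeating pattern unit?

6

Try groups of 6 (3 cells in 18 notes):
Db4 F4 Bb4 Ab4 C5 Db5 | Bb3 D4 G4 F4 A4 Bb4 | G3 B3 E4 D4 F#4 G4
Every group is a transposition down a 3rd of the one before; no shorter unit works.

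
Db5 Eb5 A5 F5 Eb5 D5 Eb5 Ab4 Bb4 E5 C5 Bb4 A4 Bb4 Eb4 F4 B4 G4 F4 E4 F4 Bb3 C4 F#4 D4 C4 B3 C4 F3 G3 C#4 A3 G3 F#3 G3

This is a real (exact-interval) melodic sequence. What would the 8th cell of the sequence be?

Unit = 7 notes; the statements start on Db5, Ab4, Eb4, Bb3, F3, moving down a 4th each time.
Extending down a 4th: C3 → G2 → D2.
Statement 8 starts on D2 and keeps the same exact contour: D2 E2 A#2 F#2 E2 D#2 E2.

D2 E2 A#2 F#2 E2 D#2 E2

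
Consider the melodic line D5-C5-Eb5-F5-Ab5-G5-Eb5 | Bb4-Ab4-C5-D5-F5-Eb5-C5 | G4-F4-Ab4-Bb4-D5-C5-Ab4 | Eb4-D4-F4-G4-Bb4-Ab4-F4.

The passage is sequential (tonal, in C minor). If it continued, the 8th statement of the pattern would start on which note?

Unit = 7 notes; the statements start on D5, Bb4, G4, Eb4, moving down a 3rd each time.
Extending the heads down a 3rd: C4 → Ab3 → F3 → D3.

D3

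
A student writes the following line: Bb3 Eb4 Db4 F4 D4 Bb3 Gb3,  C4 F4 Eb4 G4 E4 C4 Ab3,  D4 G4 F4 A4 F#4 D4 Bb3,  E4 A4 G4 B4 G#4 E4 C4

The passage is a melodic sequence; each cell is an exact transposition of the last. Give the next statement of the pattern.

Unit = 7 notes; the statements start on Bb3, C4, D4, E4, moving up a 2nd each time.
Statement 5 starts on F#4 and keeps the same exact contour: F#4 B4 A4 C#5 A#4 F#4 D4.

F#4 B4 A4 C#5 A#4 F#4 D4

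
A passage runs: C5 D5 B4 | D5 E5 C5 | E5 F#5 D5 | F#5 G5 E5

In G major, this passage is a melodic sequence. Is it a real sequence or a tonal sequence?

tonal

Every note is diatonic to G major.
Cell 1 has -3 semitones from note 2 to 3, but cell 2 has -4 — the interval quality changes while the contour stays the same, which is the hallmark of a tonal sequence.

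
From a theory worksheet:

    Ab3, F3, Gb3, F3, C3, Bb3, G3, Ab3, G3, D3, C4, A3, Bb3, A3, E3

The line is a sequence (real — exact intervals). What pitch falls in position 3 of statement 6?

Grouping in 5s, the 3rd note of each cell is Gb3, Ab3, Bb3.
Extending up a 2nd: C4 → D4 → E4.

E4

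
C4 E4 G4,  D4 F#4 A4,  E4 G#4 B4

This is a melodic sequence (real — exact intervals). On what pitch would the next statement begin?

F#4

Unit = 3 notes; the statements start on C4, D4, E4, moving up a 2nd each time.
The next head, up a 2nd from E4, is F#4.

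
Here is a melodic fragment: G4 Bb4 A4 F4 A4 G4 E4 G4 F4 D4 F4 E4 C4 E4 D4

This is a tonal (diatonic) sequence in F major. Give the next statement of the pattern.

Bb3 D4 C4

Unit = 3 notes; the statements start on G4, F4, E4, D4, C4, moving down a 2nd each time.
So cell 6 is Bb3 D4 C4.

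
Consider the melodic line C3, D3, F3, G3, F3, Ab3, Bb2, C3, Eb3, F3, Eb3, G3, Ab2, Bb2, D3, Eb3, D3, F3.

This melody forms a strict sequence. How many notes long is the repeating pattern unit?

6

Try groups of 6 (3 cells in 18 notes):
C3 D3 F3 G3 F3 Ab3 | Bb2 C3 Eb3 F3 Eb3 G3 | Ab2 Bb2 D3 Eb3 D3 F3
Every group is a transposition down a 2nd of the one before; no shorter unit works.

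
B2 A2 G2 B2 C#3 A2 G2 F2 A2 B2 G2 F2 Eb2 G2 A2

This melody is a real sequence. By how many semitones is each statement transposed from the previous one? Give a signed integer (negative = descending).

-2

Unit = 5 notes; the statements start on B2, A2, G2, moving down a 2nd each time.
B2→A2 is 45 − 47 = -2 semitones.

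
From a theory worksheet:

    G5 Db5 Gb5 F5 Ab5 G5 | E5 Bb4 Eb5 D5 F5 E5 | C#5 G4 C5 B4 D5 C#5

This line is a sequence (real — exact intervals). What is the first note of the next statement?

A#4

With a 6-note motive the entries are G5, E5, C#5, each down a 3rd from the previous.
One more step down a 3rd gives A#4.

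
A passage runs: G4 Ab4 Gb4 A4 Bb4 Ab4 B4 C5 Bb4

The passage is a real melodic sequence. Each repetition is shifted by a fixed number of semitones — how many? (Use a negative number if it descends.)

2

The 3-note cells begin on G4, A4, B4 — each up a 2nd from the last.
G4→A4 is 69 − 67 = 2 semitones.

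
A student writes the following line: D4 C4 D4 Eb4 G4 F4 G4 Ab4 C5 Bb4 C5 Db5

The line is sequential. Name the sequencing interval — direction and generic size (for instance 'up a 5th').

Taking 4-note groups, the heads are D4, G4, C5: the pattern moves up a 4th.
D4 to G4 is up a 4th.

up a 4th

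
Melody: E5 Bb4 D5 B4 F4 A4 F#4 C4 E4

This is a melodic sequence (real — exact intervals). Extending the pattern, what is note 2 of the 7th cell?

With 3-note cells, note 2 of each statement runs Bb4, F4, C4.
Extending down a 4th: G3 → D3 → A2 → E2.

E2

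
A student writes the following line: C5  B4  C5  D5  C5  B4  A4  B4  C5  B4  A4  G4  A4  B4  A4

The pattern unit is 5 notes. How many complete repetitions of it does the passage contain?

15 notes in groups of 5 gives 15/5 = 3 statements.
Starts: C5, B4, A4 — each down a 2nd.

3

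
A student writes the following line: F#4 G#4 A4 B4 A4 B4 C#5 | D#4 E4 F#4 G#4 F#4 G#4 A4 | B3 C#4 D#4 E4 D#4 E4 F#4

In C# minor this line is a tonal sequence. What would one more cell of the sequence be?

Unit = 7 notes; the statements start on F#4, D#4, B3, moving down a 3rd each time.
From G#3 the diatonic shape gives G#3 A3 B3 C#4 B3 C#4 D#4.

G#3 A3 B3 C#4 B3 C#4 D#4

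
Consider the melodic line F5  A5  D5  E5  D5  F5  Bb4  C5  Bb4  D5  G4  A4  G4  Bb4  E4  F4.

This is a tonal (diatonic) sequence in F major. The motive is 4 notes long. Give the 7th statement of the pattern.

A3 C4 F3 G3

With a 4-note motive the entries are F5, D5, Bb4, G4, each down a 3rd from the previous.
Extending down a 3rd: E4 → C4 → A3.
From A3 the diatonic shape gives A3 C4 F3 G3.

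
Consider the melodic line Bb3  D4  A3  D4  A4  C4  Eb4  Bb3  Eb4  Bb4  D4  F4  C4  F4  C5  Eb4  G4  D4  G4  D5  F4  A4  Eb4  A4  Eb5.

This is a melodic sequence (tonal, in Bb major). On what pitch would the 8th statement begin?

Bb4

Taking 5-note groups, the heads are Bb3, C4, D4, Eb4, F4: the pattern moves up a 2nd.
Extending the heads up a 2nd: G4 → A4 → Bb4.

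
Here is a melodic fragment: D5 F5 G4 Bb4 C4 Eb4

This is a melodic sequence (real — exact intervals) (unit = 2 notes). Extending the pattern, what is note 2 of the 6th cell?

With 2-note cells, note 2 of each statement runs F5, Bb4, Eb4.
Each moves down a 5th. Continuing: Ab3 → Db3 → Gb2.

Gb2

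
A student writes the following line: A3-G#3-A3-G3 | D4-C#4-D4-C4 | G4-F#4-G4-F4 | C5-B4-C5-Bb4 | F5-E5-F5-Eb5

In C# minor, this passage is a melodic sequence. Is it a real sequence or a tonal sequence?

Each cell has the same semitone pattern (-1, 1, -2) — intervals are preserved exactly.
And G3 lies outside C# minor, so the sequence is real rather than tonal.

real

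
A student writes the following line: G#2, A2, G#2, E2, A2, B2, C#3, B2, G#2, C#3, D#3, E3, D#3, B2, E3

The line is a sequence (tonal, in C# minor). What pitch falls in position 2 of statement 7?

F#4

With 5-note cells, note 2 of each statement runs A2, C#3, E3.
Extending up a 3rd: G#3 → B3 → D#4 → F#4.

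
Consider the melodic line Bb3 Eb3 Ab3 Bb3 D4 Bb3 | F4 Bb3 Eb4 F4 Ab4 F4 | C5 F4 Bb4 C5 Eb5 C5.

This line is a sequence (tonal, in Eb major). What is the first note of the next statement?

G5

Taking 6-note groups, the heads are Bb3, F4, C5: the pattern moves up a 5th.
One more step up a 5th gives G5.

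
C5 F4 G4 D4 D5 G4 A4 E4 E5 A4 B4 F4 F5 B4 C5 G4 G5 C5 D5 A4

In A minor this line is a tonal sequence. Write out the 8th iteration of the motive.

C6 F5 G5 D5

Unit = 4 notes; the statements start on C5, D5, E5, F5, G5, moving up a 2nd each time.
Continuing the starts: A5 → B5 → C6.
So cell 8 is C6 F5 G5 D5.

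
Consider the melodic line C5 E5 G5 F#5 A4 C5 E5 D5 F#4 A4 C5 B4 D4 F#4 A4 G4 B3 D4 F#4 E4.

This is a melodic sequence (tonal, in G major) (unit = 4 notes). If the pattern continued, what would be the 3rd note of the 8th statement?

G3

Grouping in 4s, the 3rd note of each cell is G5, E5, C5, A4, F#4.
Carrying that down a 3rd forward: D4 → B3 → G3.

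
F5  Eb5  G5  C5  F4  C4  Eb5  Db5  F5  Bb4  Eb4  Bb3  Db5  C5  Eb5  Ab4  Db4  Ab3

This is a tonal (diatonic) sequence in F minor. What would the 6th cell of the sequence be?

Taking 6-note groups, the heads are F5, Eb5, Db5: the pattern moves down a 2nd.
Extending down a 2nd: C5 → Bb4 → Ab4.
From Ab4 the diatonic shape gives Ab4 G4 Bb4 Eb4 Ab3 Eb3.

Ab4 G4 Bb4 Eb4 Ab3 Eb3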